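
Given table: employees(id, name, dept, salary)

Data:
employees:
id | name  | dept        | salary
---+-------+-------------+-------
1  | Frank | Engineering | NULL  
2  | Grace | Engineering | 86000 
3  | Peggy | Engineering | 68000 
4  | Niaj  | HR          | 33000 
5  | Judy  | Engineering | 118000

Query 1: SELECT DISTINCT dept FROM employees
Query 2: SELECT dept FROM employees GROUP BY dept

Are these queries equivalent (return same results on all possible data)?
Yes, equivalent

Both queries return: [('Engineering',), ('HR',)]

Reason: Both get unique depts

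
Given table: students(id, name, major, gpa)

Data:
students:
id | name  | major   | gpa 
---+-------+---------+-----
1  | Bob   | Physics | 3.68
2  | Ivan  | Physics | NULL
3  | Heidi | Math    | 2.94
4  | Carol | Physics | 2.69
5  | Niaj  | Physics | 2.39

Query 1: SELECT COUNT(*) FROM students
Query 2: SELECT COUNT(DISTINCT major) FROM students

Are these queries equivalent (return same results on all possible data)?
No, not equivalent

Query 1 returns: [(5,)]
Query 2 returns: [(2,)]

Reason: COUNT(*) counts rows, COUNT(DISTINCT major) counts unique majors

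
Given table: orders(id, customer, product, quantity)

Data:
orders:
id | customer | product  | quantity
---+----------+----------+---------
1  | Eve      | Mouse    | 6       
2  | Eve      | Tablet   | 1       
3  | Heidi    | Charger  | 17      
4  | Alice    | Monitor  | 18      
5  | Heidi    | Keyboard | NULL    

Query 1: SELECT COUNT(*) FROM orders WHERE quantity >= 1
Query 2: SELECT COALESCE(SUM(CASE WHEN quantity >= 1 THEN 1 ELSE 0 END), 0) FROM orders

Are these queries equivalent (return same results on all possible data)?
Yes, equivalent

Both queries return: [(4,)]

Reason: COUNT with WHERE vs conditional SUM (COALESCE handles empty-table NULL)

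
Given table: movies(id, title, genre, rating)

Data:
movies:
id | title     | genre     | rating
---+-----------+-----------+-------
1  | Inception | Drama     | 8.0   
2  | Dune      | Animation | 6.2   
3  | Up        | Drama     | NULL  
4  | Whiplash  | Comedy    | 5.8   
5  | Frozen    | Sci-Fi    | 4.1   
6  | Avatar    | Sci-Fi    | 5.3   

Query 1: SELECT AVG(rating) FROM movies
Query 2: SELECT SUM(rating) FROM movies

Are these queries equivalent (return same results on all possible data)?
No, not equivalent

Query 1 returns: [(5.88,)]
Query 2 returns: [(29.4,)]

Reason: AVG vs SUM give different aggregate values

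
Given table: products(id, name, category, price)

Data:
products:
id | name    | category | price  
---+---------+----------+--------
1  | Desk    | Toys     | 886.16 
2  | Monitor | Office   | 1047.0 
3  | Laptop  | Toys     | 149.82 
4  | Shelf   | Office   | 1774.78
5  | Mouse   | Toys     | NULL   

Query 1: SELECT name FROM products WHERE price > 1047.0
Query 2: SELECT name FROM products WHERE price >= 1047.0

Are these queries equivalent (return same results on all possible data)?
No, not equivalent

Query 1 returns: [('Shelf',)]
Query 2 returns: [('Monitor',), ('Shelf',)]

Reason: > vs >= gives different results when price = 1047.0 exists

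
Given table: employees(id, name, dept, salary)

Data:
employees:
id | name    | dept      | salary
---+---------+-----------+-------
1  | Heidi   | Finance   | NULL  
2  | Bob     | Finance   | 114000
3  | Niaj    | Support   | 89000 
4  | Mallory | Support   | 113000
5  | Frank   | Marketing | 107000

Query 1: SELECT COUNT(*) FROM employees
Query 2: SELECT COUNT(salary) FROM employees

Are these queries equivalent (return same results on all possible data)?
No, not equivalent

Query 1 returns: [(5,)]
Query 2 returns: [(4,)]

Reason: COUNT(*) includes NULLs, COUNT(column) excludes them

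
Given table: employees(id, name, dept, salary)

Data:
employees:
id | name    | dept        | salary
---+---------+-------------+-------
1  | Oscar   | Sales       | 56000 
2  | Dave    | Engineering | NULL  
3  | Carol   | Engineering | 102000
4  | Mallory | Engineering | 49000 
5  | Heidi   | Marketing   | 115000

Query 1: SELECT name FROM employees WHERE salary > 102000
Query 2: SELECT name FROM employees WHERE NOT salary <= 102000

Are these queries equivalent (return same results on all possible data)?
Yes, equivalent

Both queries return: [('Heidi',)]

Reason: Both filter salary > 102000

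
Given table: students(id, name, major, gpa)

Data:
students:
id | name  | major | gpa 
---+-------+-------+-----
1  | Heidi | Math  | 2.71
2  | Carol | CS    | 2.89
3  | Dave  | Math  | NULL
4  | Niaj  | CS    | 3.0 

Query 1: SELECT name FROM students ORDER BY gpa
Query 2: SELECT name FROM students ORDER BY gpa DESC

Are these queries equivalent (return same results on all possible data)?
No, not equivalent

Query 1 returns: [('Dave',), ('Heidi',), ('Carol',), ('Niaj',)]
Query 2 returns: [('Niaj',), ('Carol',), ('Heidi',), ('Dave',)]

Reason: ASC vs DESC gives opposite ordering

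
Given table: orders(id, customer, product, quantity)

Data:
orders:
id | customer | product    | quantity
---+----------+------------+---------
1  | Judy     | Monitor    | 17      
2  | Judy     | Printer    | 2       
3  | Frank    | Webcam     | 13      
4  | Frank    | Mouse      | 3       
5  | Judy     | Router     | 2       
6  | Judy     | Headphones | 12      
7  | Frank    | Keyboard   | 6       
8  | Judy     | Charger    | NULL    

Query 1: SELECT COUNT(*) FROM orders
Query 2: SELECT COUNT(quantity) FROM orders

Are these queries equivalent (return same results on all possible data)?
No, not equivalent

Query 1 returns: [(8,)]
Query 2 returns: [(7,)]

Reason: COUNT(*) includes NULLs, COUNT(column) excludes them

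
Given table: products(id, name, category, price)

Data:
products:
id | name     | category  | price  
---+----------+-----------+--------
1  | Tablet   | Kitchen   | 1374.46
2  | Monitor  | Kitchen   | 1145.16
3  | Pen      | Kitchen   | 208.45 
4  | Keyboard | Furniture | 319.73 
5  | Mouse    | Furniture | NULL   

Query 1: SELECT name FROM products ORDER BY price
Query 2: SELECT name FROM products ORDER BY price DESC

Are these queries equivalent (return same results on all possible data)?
No, not equivalent

Query 1 returns: [('Mouse',), ('Pen',), ('Keyboard',), ('Monitor',), ('Tablet',)]
Query 2 returns: [('Tablet',), ('Monitor',), ('Keyboard',), ('Pen',), ('Mouse',)]

Reason: ASC vs DESC gives opposite ordering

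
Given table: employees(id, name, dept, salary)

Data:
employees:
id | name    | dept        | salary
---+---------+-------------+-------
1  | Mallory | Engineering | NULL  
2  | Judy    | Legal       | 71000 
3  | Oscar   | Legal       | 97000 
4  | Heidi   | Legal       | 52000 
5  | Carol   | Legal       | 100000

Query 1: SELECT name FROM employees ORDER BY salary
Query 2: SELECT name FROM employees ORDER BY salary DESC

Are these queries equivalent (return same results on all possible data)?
No, not equivalent

Query 1 returns: [('Mallory',), ('Heidi',), ('Judy',), ('Oscar',), ('Carol',)]
Query 2 returns: [('Carol',), ('Oscar',), ('Judy',), ('Heidi',), ('Mallory',)]

Reason: ASC vs DESC gives opposite ordering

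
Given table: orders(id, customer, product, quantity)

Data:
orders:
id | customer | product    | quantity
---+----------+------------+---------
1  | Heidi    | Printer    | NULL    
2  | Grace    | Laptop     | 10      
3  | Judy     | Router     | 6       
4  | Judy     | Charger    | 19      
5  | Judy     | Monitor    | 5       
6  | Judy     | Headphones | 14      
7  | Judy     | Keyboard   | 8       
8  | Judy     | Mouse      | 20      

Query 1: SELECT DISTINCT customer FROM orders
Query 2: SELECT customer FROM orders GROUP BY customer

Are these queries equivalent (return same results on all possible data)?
Yes, equivalent

Both queries return: [('Grace',), ('Heidi',), ('Judy',)]

Reason: Both get unique customers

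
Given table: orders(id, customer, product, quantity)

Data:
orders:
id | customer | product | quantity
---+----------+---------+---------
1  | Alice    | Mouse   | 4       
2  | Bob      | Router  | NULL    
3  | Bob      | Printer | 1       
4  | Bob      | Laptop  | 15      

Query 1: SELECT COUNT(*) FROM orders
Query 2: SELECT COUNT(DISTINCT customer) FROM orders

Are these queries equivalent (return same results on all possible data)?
No, not equivalent

Query 1 returns: [(4,)]
Query 2 returns: [(2,)]

Reason: COUNT(*) counts rows, COUNT(DISTINCT customer) counts unique customers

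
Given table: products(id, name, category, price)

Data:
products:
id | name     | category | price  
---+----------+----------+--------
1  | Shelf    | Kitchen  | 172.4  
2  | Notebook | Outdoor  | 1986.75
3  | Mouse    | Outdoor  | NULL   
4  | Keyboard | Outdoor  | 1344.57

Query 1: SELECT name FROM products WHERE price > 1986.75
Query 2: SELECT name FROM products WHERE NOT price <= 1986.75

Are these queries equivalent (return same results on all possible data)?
Yes, equivalent

Both queries return: []

Reason: Both filter price > 1986.75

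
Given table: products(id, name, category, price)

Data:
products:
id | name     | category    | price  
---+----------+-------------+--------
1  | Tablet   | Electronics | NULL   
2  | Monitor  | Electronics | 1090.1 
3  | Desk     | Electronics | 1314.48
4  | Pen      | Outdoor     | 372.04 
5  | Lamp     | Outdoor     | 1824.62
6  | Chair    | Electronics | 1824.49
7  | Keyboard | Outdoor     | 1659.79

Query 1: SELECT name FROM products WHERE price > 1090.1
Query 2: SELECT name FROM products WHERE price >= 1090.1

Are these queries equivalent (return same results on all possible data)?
No, not equivalent

Query 1 returns: [('Desk',), ('Lamp',), ('Chair',), ('Keyboard',)]
Query 2 returns: [('Monitor',), ('Desk',), ('Lamp',), ('Chair',), ('Keyboard',)]

Reason: > vs >= gives different results when price = 1090.1 exists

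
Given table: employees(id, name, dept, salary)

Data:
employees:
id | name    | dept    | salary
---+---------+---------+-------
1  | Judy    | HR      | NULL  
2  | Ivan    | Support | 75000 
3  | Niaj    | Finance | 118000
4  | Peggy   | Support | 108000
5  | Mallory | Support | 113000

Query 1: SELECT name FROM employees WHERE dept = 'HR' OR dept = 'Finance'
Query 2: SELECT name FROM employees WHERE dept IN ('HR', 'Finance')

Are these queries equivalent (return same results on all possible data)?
Yes, equivalent

Both queries return: [('Judy',), ('Niaj',)]

Reason: OR vs IN are equivalent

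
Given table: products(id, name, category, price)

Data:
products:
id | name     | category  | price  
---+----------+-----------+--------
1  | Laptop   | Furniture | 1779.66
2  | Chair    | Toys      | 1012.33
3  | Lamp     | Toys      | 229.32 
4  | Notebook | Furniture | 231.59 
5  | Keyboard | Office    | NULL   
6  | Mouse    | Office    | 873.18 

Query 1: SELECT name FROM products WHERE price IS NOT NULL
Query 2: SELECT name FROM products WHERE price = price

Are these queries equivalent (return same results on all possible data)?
Yes, equivalent

Both queries return: [('Chair',), ('Lamp',), ('Laptop',), ('Mouse',), ('Notebook',)]

Reason: IS NOT NULL vs self-equality (both exclude NULLs)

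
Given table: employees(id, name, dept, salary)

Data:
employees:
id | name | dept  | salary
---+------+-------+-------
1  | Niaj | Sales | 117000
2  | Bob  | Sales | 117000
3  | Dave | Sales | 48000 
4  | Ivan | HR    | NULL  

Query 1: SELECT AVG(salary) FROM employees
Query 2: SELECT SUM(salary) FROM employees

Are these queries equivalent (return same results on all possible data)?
No, not equivalent

Query 1 returns: [(94000.0,)]
Query 2 returns: [(282000,)]

Reason: AVG vs SUM give different aggregate values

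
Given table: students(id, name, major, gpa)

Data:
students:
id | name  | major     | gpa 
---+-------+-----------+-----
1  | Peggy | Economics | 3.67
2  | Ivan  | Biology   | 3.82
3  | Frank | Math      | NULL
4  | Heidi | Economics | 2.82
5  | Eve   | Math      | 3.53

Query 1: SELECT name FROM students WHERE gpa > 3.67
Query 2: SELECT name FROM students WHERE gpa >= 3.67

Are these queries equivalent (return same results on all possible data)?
No, not equivalent

Query 1 returns: [('Ivan',)]
Query 2 returns: [('Peggy',), ('Ivan',)]

Reason: > vs >= gives different results when gpa = 3.67 exists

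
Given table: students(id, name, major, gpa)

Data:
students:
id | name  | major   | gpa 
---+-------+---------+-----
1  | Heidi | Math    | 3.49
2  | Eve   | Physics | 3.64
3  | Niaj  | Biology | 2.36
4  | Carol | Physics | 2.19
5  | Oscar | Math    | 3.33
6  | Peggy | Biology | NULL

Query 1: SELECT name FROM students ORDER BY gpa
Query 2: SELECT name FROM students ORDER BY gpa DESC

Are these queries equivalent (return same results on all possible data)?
No, not equivalent

Query 1 returns: [('Peggy',), ('Carol',), ('Niaj',), ('Oscar',), ('Heidi',), ('Eve',)]
Query 2 returns: [('Eve',), ('Heidi',), ('Oscar',), ('Niaj',), ('Carol',), ('Peggy',)]

Reason: ASC vs DESC gives opposite ordering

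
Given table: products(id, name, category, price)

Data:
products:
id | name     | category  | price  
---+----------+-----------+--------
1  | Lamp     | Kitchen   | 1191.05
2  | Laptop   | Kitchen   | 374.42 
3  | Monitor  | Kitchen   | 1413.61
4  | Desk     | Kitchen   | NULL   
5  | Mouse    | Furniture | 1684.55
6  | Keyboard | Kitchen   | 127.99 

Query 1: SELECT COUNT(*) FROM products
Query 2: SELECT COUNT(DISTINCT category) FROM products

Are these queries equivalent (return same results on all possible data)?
No, not equivalent

Query 1 returns: [(6,)]
Query 2 returns: [(2,)]

Reason: COUNT(*) counts rows, COUNT(DISTINCT category) counts unique categorys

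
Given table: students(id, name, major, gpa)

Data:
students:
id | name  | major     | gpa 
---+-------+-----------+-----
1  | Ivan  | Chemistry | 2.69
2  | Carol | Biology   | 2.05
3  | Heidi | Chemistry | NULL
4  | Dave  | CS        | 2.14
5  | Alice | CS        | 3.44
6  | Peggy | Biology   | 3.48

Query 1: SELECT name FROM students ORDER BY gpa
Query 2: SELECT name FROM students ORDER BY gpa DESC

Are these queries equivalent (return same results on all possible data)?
No, not equivalent

Query 1 returns: [('Heidi',), ('Carol',), ('Dave',), ('Ivan',), ('Alice',), ('Peggy',)]
Query 2 returns: [('Peggy',), ('Alice',), ('Ivan',), ('Dave',), ('Carol',), ('Heidi',)]

Reason: ASC vs DESC gives opposite ordering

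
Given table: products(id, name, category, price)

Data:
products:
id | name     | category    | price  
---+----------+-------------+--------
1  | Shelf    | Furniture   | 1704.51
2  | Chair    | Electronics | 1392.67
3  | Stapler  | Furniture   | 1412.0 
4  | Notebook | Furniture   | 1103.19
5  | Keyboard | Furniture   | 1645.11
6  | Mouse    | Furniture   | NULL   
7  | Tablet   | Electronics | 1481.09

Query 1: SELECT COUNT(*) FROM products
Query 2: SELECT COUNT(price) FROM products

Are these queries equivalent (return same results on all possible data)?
No, not equivalent

Query 1 returns: [(7,)]
Query 2 returns: [(6,)]

Reason: COUNT(*) includes NULLs, COUNT(column) excludes them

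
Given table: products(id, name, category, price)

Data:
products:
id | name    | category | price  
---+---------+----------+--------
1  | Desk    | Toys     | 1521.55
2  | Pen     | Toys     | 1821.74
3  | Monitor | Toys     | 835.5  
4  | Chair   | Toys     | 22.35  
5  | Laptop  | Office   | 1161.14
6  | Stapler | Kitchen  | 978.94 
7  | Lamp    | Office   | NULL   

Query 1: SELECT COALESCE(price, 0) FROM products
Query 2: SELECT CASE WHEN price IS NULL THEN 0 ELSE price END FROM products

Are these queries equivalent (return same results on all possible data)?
Yes, equivalent

Both queries return: [(0,), (22.35,), (835.5,), (978.94,), (1161.14,), (1521.55,), (1821.74,)]

Reason: COALESCE vs CASE for NULL handling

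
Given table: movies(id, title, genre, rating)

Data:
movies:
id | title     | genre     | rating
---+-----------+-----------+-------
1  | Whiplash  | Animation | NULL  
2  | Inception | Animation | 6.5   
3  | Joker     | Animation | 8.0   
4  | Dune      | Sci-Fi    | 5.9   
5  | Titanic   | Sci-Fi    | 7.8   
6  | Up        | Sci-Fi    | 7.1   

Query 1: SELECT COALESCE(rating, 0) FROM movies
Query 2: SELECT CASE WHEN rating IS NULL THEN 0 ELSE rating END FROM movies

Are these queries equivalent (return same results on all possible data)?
Yes, equivalent

Both queries return: [(0,), (5.9,), (6.5,), (7.1,), (7.8,), (8.0,)]

Reason: COALESCE vs CASE for NULL handling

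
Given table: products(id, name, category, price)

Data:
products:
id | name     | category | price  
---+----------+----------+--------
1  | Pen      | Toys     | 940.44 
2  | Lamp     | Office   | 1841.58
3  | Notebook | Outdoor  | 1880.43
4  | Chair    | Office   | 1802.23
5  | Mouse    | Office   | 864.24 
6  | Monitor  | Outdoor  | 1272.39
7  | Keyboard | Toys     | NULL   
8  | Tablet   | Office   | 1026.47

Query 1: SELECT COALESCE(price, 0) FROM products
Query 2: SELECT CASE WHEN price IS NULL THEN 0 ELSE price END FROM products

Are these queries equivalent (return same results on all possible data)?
Yes, equivalent

Both queries return: [(0,), (864.24,), (940.44,), (1026.47,), (1272.39,), (1802.23,), (1841.58,), (1880.43,)]

Reason: COALESCE vs CASE for NULL handling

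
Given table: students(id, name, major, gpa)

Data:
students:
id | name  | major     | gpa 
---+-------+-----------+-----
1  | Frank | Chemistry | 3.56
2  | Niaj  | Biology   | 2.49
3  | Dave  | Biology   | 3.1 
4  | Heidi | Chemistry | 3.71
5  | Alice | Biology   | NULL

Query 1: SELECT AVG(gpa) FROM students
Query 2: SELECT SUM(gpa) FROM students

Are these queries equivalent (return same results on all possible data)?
No, not equivalent

Query 1 returns: [(3.215,)]
Query 2 returns: [(12.86,)]

Reason: AVG vs SUM give different aggregate values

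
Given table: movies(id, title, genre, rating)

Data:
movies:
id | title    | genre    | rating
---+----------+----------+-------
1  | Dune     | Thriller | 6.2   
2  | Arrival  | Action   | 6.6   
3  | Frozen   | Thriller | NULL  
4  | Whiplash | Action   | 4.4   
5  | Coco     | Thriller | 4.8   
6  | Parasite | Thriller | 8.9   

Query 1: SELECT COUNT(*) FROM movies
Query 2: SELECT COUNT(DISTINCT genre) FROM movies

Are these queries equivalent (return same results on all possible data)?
No, not equivalent

Query 1 returns: [(6,)]
Query 2 returns: [(2,)]

Reason: COUNT(*) counts rows, COUNT(DISTINCT genre) counts unique genres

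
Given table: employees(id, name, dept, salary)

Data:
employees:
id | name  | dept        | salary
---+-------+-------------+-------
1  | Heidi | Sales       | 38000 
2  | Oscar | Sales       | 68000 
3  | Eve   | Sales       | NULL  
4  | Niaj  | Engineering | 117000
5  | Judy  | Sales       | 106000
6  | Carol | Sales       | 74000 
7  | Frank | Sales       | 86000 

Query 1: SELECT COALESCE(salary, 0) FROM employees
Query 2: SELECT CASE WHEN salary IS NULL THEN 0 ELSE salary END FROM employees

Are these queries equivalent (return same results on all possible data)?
Yes, equivalent

Both queries return: [(0,), (38000,), (68000,), (74000,), (86000,), (106000,), (117000,)]

Reason: COALESCE vs CASE for NULL handling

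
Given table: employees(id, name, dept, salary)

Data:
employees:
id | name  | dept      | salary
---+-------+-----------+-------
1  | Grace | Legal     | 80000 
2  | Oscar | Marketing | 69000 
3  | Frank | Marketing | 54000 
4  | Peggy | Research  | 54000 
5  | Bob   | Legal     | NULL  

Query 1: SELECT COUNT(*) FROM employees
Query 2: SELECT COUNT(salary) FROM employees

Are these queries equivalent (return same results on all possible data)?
No, not equivalent

Query 1 returns: [(5,)]
Query 2 returns: [(4,)]

Reason: COUNT(*) includes NULLs, COUNT(column) excludes them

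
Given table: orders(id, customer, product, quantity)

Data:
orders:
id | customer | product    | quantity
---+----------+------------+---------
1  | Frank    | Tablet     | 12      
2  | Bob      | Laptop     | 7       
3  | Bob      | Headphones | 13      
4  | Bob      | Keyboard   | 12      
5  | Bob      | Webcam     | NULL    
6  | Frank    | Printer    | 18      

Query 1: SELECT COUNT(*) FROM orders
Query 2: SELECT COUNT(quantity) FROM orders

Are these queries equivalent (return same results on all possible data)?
No, not equivalent

Query 1 returns: [(6,)]
Query 2 returns: [(5,)]

Reason: COUNT(*) includes NULLs, COUNT(column) excludes them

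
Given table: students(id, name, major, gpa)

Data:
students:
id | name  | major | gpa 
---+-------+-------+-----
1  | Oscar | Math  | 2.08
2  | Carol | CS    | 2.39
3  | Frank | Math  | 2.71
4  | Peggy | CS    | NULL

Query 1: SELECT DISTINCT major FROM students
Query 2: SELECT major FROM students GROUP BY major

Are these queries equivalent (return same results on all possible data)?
Yes, equivalent

Both queries return: [('CS',), ('Math',)]

Reason: Both get unique majors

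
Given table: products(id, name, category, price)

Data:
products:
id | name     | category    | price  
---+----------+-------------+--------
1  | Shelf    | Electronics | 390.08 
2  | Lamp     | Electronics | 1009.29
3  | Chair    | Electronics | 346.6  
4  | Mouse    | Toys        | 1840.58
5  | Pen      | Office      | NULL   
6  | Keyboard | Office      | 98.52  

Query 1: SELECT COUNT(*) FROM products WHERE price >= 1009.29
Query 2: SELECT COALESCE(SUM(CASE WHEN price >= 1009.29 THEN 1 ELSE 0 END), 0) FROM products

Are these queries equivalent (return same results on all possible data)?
Yes, equivalent

Both queries return: [(2,)]

Reason: COUNT with WHERE vs conditional SUM (COALESCE handles empty-table NULL)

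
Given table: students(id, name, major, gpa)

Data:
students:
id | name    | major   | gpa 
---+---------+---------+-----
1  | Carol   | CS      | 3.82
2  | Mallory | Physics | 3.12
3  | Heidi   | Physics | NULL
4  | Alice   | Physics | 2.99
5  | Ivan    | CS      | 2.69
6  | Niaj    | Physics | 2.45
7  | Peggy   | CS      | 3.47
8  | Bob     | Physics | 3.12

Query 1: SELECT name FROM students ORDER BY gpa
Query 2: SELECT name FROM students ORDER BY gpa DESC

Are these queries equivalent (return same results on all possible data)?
No, not equivalent

Query 1 returns: [('Heidi',), ('Niaj',), ('Ivan',), ('Alice',), ('Mallory',), ('Bob',), ('Peggy',), ('Carol',)]
Query 2 returns: [('Carol',), ('Peggy',), ('Mallory',), ('Bob',), ('Alice',), ('Ivan',), ('Niaj',), ('Heidi',)]

Reason: ASC vs DESC gives opposite ordering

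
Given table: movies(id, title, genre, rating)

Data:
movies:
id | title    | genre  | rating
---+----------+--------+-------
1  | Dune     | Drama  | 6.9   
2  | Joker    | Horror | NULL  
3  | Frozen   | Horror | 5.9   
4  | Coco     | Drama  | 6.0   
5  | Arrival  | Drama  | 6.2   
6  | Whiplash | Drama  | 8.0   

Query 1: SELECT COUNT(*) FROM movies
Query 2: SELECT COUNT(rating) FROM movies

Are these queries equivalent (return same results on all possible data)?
No, not equivalent

Query 1 returns: [(6,)]
Query 2 returns: [(5,)]

Reason: COUNT(*) includes NULLs, COUNT(column) excludes them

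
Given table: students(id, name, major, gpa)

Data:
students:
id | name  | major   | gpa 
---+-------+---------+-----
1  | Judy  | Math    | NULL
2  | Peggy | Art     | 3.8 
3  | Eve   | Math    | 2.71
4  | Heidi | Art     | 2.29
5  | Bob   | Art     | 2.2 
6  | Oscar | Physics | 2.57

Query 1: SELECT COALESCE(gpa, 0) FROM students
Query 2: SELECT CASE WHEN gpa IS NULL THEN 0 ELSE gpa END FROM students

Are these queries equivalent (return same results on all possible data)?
Yes, equivalent

Both queries return: [(0,), (2.2,), (2.29,), (2.57,), (2.71,), (3.8,)]

Reason: COALESCE vs CASE for NULL handling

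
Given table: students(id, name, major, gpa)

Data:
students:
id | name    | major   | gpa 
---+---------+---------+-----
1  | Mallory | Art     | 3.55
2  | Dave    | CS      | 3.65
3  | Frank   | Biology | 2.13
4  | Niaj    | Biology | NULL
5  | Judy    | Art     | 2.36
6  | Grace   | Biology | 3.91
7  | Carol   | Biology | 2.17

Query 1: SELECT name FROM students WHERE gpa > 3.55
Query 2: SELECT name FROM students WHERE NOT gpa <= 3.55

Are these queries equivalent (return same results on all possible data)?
Yes, equivalent

Both queries return: [('Dave',), ('Grace',)]

Reason: Both filter gpa > 3.55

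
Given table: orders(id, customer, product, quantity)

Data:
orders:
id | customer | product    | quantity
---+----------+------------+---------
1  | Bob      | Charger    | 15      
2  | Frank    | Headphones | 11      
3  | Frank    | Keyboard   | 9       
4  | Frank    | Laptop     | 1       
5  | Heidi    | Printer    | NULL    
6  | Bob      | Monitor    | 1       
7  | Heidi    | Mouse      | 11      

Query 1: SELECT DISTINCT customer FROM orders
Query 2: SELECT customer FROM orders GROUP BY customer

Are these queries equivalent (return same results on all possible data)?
Yes, equivalent

Both queries return: [('Bob',), ('Frank',), ('Heidi',)]

Reason: Both get unique customers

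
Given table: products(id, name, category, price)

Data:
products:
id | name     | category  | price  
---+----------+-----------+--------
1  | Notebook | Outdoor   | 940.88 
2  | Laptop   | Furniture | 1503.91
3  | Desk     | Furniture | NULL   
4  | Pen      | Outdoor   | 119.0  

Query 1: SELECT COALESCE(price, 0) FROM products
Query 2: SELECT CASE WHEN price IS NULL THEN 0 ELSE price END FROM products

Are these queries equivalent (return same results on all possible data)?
Yes, equivalent

Both queries return: [(0,), (119.0,), (940.88,), (1503.91,)]

Reason: COALESCE vs CASE for NULL handling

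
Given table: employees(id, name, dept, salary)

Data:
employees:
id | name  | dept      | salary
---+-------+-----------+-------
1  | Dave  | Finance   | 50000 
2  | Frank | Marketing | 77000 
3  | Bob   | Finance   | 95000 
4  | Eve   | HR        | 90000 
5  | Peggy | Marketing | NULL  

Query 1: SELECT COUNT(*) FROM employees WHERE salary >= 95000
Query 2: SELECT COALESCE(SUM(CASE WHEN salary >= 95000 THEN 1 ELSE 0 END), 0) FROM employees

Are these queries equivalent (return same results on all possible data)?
Yes, equivalent

Both queries return: [(1,)]

Reason: COUNT with WHERE vs conditional SUM (COALESCE handles empty-table NULL)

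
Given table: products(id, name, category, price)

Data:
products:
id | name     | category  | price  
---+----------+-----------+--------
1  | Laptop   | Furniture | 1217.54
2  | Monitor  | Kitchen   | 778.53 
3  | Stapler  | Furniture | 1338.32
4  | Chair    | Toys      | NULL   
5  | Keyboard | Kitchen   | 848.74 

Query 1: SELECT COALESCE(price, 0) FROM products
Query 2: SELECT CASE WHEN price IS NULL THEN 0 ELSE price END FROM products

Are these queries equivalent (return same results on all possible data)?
Yes, equivalent

Both queries return: [(0,), (778.53,), (848.74,), (1217.54,), (1338.32,)]

Reason: COALESCE vs CASE for NULL handling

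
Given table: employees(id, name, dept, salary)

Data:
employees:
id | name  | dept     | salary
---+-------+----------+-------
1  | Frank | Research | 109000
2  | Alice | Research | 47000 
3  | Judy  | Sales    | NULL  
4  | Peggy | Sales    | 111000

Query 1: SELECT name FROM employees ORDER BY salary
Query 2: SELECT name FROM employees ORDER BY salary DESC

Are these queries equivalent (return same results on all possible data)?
No, not equivalent

Query 1 returns: [('Judy',), ('Alice',), ('Frank',), ('Peggy',)]
Query 2 returns: [('Peggy',), ('Frank',), ('Alice',), ('Judy',)]

Reason: ASC vs DESC gives opposite ordering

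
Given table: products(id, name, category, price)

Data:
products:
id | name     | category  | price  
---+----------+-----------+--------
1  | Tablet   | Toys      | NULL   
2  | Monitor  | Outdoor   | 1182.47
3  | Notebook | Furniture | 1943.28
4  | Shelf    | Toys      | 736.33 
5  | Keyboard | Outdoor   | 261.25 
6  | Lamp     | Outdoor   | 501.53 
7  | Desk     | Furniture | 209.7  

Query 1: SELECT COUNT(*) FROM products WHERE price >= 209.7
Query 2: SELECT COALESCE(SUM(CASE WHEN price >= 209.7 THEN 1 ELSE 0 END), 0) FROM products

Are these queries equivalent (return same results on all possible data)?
Yes, equivalent

Both queries return: [(6,)]

Reason: COUNT with WHERE vs conditional SUM (COALESCE handles empty-table NULL)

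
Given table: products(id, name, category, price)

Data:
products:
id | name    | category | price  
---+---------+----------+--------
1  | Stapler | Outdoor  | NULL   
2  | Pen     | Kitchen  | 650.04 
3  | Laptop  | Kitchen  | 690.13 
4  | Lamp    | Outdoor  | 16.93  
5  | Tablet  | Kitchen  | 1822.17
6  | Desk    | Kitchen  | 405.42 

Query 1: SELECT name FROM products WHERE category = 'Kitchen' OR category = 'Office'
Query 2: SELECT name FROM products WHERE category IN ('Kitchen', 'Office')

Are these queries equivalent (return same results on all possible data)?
Yes, equivalent

Both queries return: [('Desk',), ('Laptop',), ('Pen',), ('Tablet',)]

Reason: OR vs IN are equivalent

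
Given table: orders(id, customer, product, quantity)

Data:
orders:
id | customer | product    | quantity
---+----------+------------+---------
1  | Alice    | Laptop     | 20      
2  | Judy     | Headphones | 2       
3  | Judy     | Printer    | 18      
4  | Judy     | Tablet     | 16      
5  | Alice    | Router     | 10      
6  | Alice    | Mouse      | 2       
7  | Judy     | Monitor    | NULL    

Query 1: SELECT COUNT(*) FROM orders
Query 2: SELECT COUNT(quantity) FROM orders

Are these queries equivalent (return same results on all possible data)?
No, not equivalent

Query 1 returns: [(7,)]
Query 2 returns: [(6,)]

Reason: COUNT(*) includes NULLs, COUNT(column) excludes them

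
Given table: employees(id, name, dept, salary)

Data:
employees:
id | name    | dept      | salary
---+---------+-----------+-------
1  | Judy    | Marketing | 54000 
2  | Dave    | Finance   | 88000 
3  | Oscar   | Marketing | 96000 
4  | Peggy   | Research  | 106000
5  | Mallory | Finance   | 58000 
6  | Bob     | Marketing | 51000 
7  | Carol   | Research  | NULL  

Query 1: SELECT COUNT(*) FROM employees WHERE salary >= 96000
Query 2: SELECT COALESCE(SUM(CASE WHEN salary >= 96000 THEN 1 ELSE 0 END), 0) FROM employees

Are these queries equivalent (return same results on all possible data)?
Yes, equivalent

Both queries return: [(2,)]

Reason: COUNT with WHERE vs conditional SUM (COALESCE handles empty-table NULL)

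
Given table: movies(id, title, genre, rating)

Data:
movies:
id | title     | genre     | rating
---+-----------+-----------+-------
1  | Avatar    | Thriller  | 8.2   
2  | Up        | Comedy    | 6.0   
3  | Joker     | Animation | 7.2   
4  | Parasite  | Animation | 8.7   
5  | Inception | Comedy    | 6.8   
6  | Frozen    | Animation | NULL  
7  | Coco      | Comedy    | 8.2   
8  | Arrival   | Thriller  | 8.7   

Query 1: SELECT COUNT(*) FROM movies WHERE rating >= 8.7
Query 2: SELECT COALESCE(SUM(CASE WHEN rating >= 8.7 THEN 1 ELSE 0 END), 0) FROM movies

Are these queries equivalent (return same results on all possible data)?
Yes, equivalent

Both queries return: [(2,)]

Reason: COUNT with WHERE vs conditional SUM (COALESCE handles empty-table NULL)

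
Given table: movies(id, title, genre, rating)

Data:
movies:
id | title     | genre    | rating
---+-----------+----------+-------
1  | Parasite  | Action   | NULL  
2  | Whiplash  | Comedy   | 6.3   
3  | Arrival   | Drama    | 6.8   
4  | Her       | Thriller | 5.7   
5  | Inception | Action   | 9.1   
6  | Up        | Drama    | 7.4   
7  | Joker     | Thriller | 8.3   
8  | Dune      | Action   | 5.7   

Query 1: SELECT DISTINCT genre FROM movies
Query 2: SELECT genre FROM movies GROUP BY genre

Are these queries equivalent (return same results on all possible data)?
Yes, equivalent

Both queries return: [('Action',), ('Comedy',), ('Drama',), ('Thriller',)]

Reason: Both get unique genres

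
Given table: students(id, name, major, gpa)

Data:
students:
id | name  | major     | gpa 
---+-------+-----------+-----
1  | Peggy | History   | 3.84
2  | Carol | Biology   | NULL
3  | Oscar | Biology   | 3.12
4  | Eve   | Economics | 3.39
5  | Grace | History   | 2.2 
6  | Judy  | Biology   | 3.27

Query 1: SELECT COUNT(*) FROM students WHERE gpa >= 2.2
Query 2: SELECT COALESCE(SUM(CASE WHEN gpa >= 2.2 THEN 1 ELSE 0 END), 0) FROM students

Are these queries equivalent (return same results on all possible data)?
Yes, equivalent

Both queries return: [(5,)]

Reason: COUNT with WHERE vs conditional SUM (COALESCE handles empty-table NULL)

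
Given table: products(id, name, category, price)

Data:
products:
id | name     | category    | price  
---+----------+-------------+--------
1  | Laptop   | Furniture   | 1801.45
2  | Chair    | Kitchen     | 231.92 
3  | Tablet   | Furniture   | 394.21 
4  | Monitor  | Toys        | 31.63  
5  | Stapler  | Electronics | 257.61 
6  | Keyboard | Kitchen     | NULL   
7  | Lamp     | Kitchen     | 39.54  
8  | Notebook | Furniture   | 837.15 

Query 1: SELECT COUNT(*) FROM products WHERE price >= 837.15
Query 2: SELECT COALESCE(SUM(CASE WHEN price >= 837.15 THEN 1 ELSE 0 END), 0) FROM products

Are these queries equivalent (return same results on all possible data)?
Yes, equivalent

Both queries return: [(2,)]

Reason: COUNT with WHERE vs conditional SUM (COALESCE handles empty-table NULL)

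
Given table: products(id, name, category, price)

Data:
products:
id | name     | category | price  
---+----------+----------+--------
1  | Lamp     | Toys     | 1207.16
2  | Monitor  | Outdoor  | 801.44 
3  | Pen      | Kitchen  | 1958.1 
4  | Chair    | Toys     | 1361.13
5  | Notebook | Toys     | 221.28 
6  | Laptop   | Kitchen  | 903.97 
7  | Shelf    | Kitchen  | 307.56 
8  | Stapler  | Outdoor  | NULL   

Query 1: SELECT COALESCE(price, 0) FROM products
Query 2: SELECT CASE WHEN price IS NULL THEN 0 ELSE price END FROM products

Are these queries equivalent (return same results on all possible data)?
Yes, equivalent

Both queries return: [(0,), (221.28,), (307.56,), (801.44,), (903.97,), (1207.16,), (1361.13,), (1958.1,)]

Reason: COALESCE vs CASE for NULL handling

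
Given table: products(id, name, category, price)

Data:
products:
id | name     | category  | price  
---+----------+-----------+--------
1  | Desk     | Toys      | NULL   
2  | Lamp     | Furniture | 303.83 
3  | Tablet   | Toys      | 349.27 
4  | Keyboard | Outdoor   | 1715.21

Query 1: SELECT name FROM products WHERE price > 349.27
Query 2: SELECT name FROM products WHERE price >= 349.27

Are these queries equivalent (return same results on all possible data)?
No, not equivalent

Query 1 returns: [('Keyboard',)]
Query 2 returns: [('Tablet',), ('Keyboard',)]

Reason: > vs >= gives different results when price = 349.27 exists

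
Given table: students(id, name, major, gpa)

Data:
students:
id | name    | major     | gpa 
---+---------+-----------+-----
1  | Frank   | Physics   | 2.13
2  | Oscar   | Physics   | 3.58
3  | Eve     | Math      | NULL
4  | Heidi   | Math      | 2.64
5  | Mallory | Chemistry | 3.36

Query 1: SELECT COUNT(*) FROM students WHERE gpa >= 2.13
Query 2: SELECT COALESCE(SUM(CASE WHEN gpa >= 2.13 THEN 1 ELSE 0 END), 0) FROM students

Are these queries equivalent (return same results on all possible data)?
Yes, equivalent

Both queries return: [(4,)]

Reason: COUNT with WHERE vs conditional SUM (COALESCE handles empty-table NULL)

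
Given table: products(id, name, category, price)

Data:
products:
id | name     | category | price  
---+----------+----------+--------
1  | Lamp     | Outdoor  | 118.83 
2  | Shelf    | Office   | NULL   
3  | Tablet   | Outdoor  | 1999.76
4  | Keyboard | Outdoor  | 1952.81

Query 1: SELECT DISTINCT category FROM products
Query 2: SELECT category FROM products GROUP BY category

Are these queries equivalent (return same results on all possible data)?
Yes, equivalent

Both queries return: [('Office',), ('Outdoor',)]

Reason: Both get unique categorys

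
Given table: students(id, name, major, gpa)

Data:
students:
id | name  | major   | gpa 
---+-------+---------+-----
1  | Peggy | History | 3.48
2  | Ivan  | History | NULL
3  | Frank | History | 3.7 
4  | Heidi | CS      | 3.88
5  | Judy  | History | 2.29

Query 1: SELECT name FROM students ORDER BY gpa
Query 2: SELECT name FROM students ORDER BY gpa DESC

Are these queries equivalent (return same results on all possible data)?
No, not equivalent

Query 1 returns: [('Ivan',), ('Judy',), ('Peggy',), ('Frank',), ('Heidi',)]
Query 2 returns: [('Heidi',), ('Frank',), ('Peggy',), ('Judy',), ('Ivan',)]

Reason: ASC vs DESC gives opposite ordering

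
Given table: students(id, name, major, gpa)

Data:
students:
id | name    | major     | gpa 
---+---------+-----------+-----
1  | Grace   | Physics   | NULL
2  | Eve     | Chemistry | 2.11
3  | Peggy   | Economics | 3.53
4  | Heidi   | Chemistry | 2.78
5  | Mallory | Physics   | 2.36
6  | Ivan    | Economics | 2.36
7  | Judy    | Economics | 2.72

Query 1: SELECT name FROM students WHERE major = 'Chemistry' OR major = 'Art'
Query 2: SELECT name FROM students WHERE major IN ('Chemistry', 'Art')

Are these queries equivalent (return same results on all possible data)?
Yes, equivalent

Both queries return: [('Eve',), ('Heidi',)]

Reason: OR vs IN are equivalent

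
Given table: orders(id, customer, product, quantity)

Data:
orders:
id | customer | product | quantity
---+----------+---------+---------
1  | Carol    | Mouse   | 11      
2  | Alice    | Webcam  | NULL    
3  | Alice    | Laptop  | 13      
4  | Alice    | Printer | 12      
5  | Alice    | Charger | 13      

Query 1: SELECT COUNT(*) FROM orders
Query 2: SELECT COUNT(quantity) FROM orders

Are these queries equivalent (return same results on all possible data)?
No, not equivalent

Query 1 returns: [(5,)]
Query 2 returns: [(4,)]

Reason: COUNT(*) includes NULLs, COUNT(column) excludes them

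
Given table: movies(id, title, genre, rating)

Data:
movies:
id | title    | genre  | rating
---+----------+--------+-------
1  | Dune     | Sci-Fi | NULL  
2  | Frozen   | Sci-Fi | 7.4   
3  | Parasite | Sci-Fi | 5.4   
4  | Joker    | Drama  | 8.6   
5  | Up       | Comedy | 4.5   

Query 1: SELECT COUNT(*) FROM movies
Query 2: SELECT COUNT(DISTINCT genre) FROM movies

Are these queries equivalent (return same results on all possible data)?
No, not equivalent

Query 1 returns: [(5,)]
Query 2 returns: [(3,)]

Reason: COUNT(*) counts rows, COUNT(DISTINCT genre) counts unique genres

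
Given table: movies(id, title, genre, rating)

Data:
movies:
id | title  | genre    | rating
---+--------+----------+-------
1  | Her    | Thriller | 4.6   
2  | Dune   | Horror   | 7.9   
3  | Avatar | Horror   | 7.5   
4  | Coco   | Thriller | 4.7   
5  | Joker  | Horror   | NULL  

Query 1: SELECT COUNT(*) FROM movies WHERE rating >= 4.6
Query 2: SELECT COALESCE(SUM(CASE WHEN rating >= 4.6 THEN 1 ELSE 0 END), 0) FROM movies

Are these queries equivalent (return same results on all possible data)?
Yes, equivalent

Both queries return: [(4,)]

Reason: COUNT with WHERE vs conditional SUM (COALESCE handles empty-table NULL)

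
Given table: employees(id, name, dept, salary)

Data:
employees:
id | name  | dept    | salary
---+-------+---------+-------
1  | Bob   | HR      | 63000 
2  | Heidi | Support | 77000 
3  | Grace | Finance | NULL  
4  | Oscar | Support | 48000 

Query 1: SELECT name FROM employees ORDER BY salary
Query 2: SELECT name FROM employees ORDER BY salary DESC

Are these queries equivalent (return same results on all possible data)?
No, not equivalent

Query 1 returns: [('Grace',), ('Oscar',), ('Bob',), ('Heidi',)]
Query 2 returns: [('Heidi',), ('Bob',), ('Oscar',), ('Grace',)]

Reason: ASC vs DESC gives opposite ordering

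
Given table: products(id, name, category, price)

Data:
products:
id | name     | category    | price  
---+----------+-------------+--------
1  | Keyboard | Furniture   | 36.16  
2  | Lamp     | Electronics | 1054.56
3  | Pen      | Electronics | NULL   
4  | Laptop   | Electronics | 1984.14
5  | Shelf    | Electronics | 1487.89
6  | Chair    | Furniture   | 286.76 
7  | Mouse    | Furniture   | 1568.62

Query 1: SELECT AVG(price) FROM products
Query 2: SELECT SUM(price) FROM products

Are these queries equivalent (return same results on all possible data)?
No, not equivalent

Query 1 returns: [(1069.6883333333333,)]
Query 2 returns: [(6418.13,)]

Reason: AVG vs SUM give different aggregate values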